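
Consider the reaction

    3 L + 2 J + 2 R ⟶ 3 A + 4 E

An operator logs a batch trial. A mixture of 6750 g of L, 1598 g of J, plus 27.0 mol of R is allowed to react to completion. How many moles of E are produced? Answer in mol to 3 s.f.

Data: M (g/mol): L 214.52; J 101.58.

31.5 mol

n(L) = 6750 / 214.52 = 31.47 mol
n(J) = 1598 / 101.58 = 15.73 mol
n(R) = 27.00 mol
n/ν for L = 31.47/3 = 10.49
n/ν for J = 15.73/2 = 7.865
n/ν for R = 27.00/2 = 13.50
Smallest n/ν is J → limiting reagent.
n(E) = (4/2) × 15.73 = 31.46 mol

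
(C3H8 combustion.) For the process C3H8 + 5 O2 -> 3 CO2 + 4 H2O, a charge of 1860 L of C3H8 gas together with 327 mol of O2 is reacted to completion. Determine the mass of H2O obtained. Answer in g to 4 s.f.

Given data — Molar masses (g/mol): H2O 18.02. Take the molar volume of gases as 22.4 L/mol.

4714 g

n(C3H8) = 1860 / 22.4 = 83.04 mol
n(O2) = 327.0 mol
n/ν for C3H8 = 83.04/1 = 83.04
n/ν for O2 = 327.0/5 = 65.40
Smallest n/ν is O2 → limiting reagent.
n(H2O) = (4/5) × 327.0 = 261.6 mol
mass = 261.6 × 18.02 = 4714 g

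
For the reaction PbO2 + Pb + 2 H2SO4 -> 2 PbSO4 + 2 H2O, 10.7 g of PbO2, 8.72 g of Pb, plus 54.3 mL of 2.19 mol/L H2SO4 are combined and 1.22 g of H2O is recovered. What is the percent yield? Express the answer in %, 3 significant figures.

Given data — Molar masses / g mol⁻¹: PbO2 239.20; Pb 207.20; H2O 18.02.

n(PbO2) = 10.70 / 239.20 = 0.04473 mol
n(Pb) = 8.720 / 207.20 = 0.04208 mol
n(H2SO4) = 2.19 × 54.30/1000 = 0.1189 mol
n/ν for PbO2 = 0.04473/1 = 0.04473
n/ν for Pb = 0.04208/1 = 0.04208
n/ν for H2SO4 = 0.1189/2 = 0.05945
Smallest n/ν is Pb → limiting reagent.
theoretical n(H2O) = (2/1) × 0.04208 = 0.08416 mol → 1.517 g
% yield = 1.22 / 1.517 × 100 = 80.42 %

80.4 %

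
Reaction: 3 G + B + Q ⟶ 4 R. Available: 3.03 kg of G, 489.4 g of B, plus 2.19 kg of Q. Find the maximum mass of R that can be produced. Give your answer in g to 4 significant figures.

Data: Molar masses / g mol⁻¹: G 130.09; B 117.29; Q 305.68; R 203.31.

n(G) = 3.030×1000 / 130.09 = 23.29 mol
n(B) = 489.4 / 117.29 = 4.173 mol
n(Q) = 2.190×1000 / 305.68 = 7.164 mol
n/ν for G = 23.29/3 = 7.763
n/ν for B = 4.173/1 = 4.173
n/ν for Q = 7.164/1 = 7.164
Smallest n/ν is B → limiting reagent.
n(R) = (4/1) × 4.173 = 16.69 mol
mass = 16.69 × 203.31 = 3393 g

3393 g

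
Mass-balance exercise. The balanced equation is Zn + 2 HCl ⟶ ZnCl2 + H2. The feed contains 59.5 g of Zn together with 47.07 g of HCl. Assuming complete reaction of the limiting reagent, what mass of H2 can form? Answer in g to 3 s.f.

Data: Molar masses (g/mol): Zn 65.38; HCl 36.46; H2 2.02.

n(Zn) = 59.50 / 65.38 = 0.9101 mol
n(HCl) = 47.07 / 36.46 = 1.291 mol
n/ν for Zn = 0.9101/1 = 0.9101
n/ν for HCl = 1.291/2 = 0.6455
Smallest n/ν is HCl → limiting reagent.
n(H2) = (1/2) × 1.291 = 0.6455 mol
mass = 0.6455 × 2.02 = 1.304 g

1.30 g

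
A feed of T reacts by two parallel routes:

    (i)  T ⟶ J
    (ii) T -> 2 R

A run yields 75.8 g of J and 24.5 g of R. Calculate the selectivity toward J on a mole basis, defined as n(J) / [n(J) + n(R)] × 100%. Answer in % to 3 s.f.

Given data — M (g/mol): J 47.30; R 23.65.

n(J) = 75.8 / 47.30 = 1.603 mol
n(R) = 24.5 / 23.65 = 1.036 mol
selectivity = 1.603/(1.603+1.036) × 100 = 60.74 %

60.7 %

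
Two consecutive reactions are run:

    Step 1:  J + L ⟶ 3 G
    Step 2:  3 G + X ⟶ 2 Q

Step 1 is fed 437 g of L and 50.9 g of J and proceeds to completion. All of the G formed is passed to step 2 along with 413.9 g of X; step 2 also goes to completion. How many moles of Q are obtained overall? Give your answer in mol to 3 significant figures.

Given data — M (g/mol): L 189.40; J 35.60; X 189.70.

2.86 mol

Step 1:
n(L) = 437.0 / 189.40 = 2.307 mol
n(J) = 50.90 / 35.60 = 1.430 mol
n/ν for L = 2.307/1 = 2.307
n/ν for J = 1.430/1 = 1.430
Smallest n/ν is J → limiting reagent.
n(G) produced = (3/1) × 1.430 = 4.290 mol
Step 2:
n(G) available = 4.290 mol
n(X) = 413.9 / 189.70 = 2.182 mol
n/ν for G = 4.290/3 = 1.430
n/ν for X = 2.182/1 = 2.182
Smallest n/ν is G → limiting reagent.
n(Q) = (2/3) × 4.290 = 2.860 mol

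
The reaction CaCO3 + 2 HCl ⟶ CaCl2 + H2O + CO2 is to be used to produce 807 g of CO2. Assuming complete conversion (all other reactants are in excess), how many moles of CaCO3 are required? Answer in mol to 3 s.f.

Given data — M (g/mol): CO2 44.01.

18.3 mol

n(CO2) = 807 / 44.01 = 18.34 mol
n(CaCO3) = (1/1) × 18.34 = 18.34 mol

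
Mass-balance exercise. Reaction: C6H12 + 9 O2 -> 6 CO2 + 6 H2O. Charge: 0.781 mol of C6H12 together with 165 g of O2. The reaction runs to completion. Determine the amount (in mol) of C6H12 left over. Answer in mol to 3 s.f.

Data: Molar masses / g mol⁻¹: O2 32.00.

0.208 mol

n(C6H12) = 0.7810 mol
n(O2) = 165.0 / 32.00 = 5.156 mol
n/ν → C6H12: 0.7810, O2: 0.5729; O2 is limiting.
C6H12 consumed = (1/9) × 5.156 = 0.5729 mol
C6H12 remaining = 0.7810 − 0.5729 = 0.2081 mol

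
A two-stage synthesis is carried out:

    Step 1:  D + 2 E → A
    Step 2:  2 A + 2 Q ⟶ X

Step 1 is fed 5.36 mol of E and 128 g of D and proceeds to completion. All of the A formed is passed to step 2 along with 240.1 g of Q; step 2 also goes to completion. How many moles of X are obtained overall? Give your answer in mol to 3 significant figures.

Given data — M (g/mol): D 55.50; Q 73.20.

1.15 mol

Step 1:
n(E) = 5.360 mol
n(D) = 128.0 / 55.50 = 2.306 mol
n/ν for E = 5.360/2 = 2.680
n/ν for D = 2.306/1 = 2.306
Smallest n/ν is D → limiting reagent.
n(A) produced = (1/1) × 2.306 = 2.306 mol
Step 2:
n(A) available = 2.306 mol
n(Q) = 240.1 / 73.20 = 3.280 mol
n/ν for A = 2.306/2 = 1.153
n/ν for Q = 3.280/2 = 1.640
Smallest n/ν is A → limiting reagent.
n(X) = (1/2) × 2.306 = 1.153 mol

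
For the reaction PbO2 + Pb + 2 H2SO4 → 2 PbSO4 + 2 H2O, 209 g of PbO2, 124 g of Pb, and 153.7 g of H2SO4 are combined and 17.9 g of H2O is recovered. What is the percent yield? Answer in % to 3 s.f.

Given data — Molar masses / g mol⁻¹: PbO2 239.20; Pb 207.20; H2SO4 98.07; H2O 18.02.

n(PbO2) = 209.0 / 239.20 = 0.8737 mol
n(Pb) = 124.0 / 207.20 = 0.5985 mol
n(H2SO4) = 153.7 / 98.07 = 1.567 mol
n/ν for PbO2 = 0.8737/1 = 0.8737
n/ν for Pb = 0.5985/1 = 0.5985
n/ν for H2SO4 = 1.567/2 = 0.7835
Smallest n/ν is Pb → limiting reagent.
theoretical n(H2O) = (2/1) × 0.5985 = 1.197 mol → 21.57 g
% yield = 17.9 / 21.57 × 100 = 82.99 %

83.0 %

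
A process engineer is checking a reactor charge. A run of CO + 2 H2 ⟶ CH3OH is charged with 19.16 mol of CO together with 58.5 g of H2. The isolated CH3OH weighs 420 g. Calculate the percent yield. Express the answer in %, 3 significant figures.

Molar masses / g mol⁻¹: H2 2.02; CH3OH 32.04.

90.5 %

n(CO) = 19.16 mol
n(H2) = 58.50 / 2.02 = 28.96 mol
n/ν → CO: 19.16, H2: 14.48; H2 is limiting.
theoretical n(CH3OH) = (1/2) × 28.96 = 14.48 mol → 463.9 g
% yield = 420 / 463.9 × 100 = 90.54 %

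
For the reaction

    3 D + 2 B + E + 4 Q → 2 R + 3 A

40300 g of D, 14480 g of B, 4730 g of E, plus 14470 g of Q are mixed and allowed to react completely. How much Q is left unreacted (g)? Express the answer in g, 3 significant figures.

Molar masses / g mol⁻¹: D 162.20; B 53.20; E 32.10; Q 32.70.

3640 g

n(D) = 40300 / 162.20 = 248.5 mol
n(B) = 14480 / 53.20 = 272.2 mol
n(E) = 4730 / 32.10 = 147.4 mol
n(Q) = 14470 / 32.70 = 442.5 mol
n/ν → D: 82.83, B: 136.1, E: 147.4, Q: 110.6; D is limiting.
Q consumed = (4/3) × 248.5 = 331.3 mol
Q remaining = 442.5 − 331.3 = 111.2 mol
mass = 111.2 × 32.70 = 3636 g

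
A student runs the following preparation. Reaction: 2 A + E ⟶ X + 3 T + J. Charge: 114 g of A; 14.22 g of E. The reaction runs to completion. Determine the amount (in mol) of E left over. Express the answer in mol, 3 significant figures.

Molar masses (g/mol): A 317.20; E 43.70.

0.146 mol

n(A) = 114.0 / 317.20 = 0.3594 mol
n(E) = 14.22 / 43.70 = 0.3254 mol
n/ν for A = 0.3594/2 = 0.1797
n/ν for E = 0.3254/1 = 0.3254
Smallest n/ν is A → limiting reagent.
E consumed = (1/2) × 0.3594 = 0.1797 mol
E remaining = 0.3254 − 0.1797 = 0.1457 mol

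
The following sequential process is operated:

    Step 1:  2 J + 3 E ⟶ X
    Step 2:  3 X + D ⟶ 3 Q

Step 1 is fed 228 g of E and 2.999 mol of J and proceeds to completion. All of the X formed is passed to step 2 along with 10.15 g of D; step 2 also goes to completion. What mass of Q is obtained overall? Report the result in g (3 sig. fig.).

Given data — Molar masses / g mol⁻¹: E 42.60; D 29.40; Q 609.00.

631 g

Step 1:
n(E) = 228.0 / 42.60 = 5.352 mol
n(J) = 2.999 mol
n/ν for E = 5.352/3 = 1.784
n/ν for J = 2.999/2 = 1.500
Smallest n/ν is J → limiting reagent.
n(X) produced = (1/2) × 2.999 = 1.500 mol
Step 2:
n(X) available = 1.500 mol
n(D) = 10.15 / 29.40 = 0.3452 mol
n/ν for X = 1.500/3 = 0.5000
n/ν for D = 0.3452/1 = 0.3452
Smallest n/ν is D → limiting reagent.
n(Q) = (3/1) × 0.3452 = 1.036 mol
mass = 1.036 × 609.00 = 630.9 g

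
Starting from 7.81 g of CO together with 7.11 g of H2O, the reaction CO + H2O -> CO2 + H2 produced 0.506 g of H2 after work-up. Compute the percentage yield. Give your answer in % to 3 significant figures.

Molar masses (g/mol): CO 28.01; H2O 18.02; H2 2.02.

89.8 %

n(CO) = 7.810 / 28.01 = 0.2788 mol
n(H2O) = 7.110 / 18.02 = 0.3946 mol
n/ν → CO: 0.2788, H2O: 0.3946; CO is limiting.
theoretical n(H2) = (1/1) × 0.2788 = 0.2788 mol → 0.5632 g
% yield = 0.506 / 0.5632 × 100 = 89.84 %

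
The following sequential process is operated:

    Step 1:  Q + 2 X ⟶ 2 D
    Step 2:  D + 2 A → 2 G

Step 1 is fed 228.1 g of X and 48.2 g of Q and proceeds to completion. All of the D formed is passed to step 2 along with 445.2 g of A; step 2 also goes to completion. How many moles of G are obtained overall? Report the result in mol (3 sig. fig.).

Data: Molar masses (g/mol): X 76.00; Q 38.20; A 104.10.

Step 1:
n(X) = 228.1 / 76.00 = 3.001 mol
n(Q) = 48.20 / 38.20 = 1.262 mol
n/ν → X: 1.501, Q: 1.262; Q is limiting.
n(D) produced = (2/1) × 1.262 = 2.524 mol
Step 2:
n(D) available = 2.524 mol
n(A) = 445.2 / 104.10 = 4.277 mol
n/ν → D: 2.524, A: 2.139; A is limiting.
n(G) = (2/2) × 4.277 = 4.277 mol

4.28 mol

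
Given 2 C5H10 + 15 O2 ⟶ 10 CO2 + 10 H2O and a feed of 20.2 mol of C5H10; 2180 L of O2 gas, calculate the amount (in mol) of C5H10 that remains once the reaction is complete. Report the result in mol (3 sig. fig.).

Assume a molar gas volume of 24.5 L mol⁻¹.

8.34 mol

n(C5H10) = 20.20 mol
n(O2) = 2180 / 24.5 = 88.98 mol
n/ν for C5H10 = 20.20/2 = 10.10
n/ν for O2 = 88.98/15 = 5.932
Smallest n/ν is O2 → limiting reagent.
C5H10 consumed = (2/15) × 88.98 = 11.86 mol
C5H10 remaining = 20.20 − 11.86 = 8.340 mol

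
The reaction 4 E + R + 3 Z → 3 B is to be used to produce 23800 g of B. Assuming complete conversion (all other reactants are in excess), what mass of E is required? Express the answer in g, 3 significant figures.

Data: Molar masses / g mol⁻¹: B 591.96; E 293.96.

15800 g

n(B) = 23800 / 591.96 = 40.21 mol
n(E) = (4/3) × 40.21 = 53.61 mol
mass = 53.61 × 293.96 = 15760 g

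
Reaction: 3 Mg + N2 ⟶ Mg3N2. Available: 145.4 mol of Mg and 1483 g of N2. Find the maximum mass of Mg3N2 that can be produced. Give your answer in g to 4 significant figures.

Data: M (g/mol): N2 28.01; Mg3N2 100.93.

4892 g

n(Mg) = 145.4 mol
n(N2) = 1483 / 28.01 = 52.95 mol
n/ν for Mg = 145.4/3 = 48.47
n/ν for N2 = 52.95/1 = 52.95
Smallest n/ν is Mg → limiting reagent.
n(Mg3N2) = (1/3) × 145.4 = 48.47 mol
mass = 48.47 × 100.93 = 4892 g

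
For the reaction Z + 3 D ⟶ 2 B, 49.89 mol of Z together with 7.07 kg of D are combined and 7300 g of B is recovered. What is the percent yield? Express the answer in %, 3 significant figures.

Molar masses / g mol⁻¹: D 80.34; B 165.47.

75.2 %

n(Z) = 49.89 mol
n(D) = 7.070×1000 / 80.34 = 88.00 mol
n/ν → Z: 49.89, D: 29.33; D is limiting.
theoretical n(B) = (2/3) × 88.00 = 58.67 mol → 9708 g
% yield = 7300 / 9708 × 100 = 75.20 %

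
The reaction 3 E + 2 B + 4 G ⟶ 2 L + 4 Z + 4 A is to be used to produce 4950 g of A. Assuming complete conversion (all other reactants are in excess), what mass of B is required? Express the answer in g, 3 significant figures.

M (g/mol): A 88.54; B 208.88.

5840 g

n(A) = 4950 / 88.54 = 55.91 mol
n(B) = (2/4) × 55.91 = 27.96 mol
mass = 27.96 × 208.88 = 5840 g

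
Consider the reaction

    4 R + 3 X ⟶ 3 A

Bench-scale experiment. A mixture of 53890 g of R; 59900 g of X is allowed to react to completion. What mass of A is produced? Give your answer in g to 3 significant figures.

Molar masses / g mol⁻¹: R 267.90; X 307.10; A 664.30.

100000 g

n(R) = 53890 / 267.90 = 201.2 mol
n(X) = 59900 / 307.10 = 195.1 mol
n/ν for R = 201.2/4 = 50.30
n/ν for X = 195.1/3 = 65.03
Smallest n/ν is R → limiting reagent.
n(A) = (3/4) × 201.2 = 150.9 mol
mass = 150.9 × 664.30 = 100200 g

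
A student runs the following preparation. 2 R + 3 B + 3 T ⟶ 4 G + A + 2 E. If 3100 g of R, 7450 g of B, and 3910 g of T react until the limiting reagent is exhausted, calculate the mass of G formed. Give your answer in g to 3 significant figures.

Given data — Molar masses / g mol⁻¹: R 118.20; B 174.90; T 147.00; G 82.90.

n(R) = 3100 / 118.20 = 26.23 mol
n(B) = 7450 / 174.90 = 42.60 mol
n(T) = 3910 / 147.00 = 26.60 mol
n/ν for R = 26.23/2 = 13.12
n/ν for B = 42.60/3 = 14.20
n/ν for T = 26.60/3 = 8.867
Smallest n/ν is T → limiting reagent.
n(G) = (4/3) × 26.60 = 35.47 mol
mass = 35.47 × 82.90 = 2940 g

2940 g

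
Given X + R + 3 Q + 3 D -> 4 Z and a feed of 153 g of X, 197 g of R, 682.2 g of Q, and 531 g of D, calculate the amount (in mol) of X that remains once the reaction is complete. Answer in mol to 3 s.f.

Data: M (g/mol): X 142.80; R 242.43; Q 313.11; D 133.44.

0.345 mol

n(X) = 153.0 / 142.80 = 1.071 mol
n(R) = 197.0 / 242.43 = 0.8126 mol
n(Q) = 682.2 / 313.11 = 2.179 mol
n(D) = 531.0 / 133.44 = 3.979 mol
n/ν → X: 1.071, R: 0.8126, Q: 0.7263, D: 1.326; Q is limiting.
X consumed = (1/3) × 2.179 = 0.7263 mol
X remaining = 1.071 − 0.7263 = 0.3447 mol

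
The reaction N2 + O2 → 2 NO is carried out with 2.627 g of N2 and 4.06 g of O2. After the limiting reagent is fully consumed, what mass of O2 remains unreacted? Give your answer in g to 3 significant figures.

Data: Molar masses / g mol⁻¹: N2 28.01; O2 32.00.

1.06 g

n(N2) = 2.627 / 28.01 = 0.09379 mol
n(O2) = 4.060 / 32.00 = 0.1269 mol
n/ν for N2 = 0.09379/1 = 0.09379
n/ν for O2 = 0.1269/1 = 0.1269
Smallest n/ν is N2 → limiting reagent.
O2 consumed = (1/1) × 0.09379 = 0.09379 mol
O2 remaining = 0.1269 − 0.09379 = 0.03311 mol
mass = 0.03311 × 32.00 = 1.060 g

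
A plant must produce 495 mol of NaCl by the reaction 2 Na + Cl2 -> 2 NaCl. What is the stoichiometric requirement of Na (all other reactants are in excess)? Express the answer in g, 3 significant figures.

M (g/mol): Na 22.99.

n(NaCl) = 495.0 mol
n(Na) = (2/2) × 495.0 = 495.0 mol
mass = 495.0 × 22.99 = 11380 g

11400 g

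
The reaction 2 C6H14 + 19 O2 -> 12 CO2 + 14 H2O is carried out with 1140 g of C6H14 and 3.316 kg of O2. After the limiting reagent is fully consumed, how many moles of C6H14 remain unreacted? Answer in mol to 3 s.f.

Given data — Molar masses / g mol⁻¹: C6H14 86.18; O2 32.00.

n(C6H14) = 1140 / 86.18 = 13.23 mol
n(O2) = 3.316×1000 / 32.00 = 103.6 mol
n/ν → C6H14: 6.615, O2: 5.453; O2 is limiting.
C6H14 consumed = (2/19) × 103.6 = 10.91 mol
C6H14 remaining = 13.23 − 10.91 = 2.320 mol

2.32 mol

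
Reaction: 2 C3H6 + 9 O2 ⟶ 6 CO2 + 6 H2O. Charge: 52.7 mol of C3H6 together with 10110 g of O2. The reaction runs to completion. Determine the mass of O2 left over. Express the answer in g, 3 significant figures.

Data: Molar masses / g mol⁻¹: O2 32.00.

2520 g

n(C3H6) = 52.70 mol
n(O2) = 10110 / 32.00 = 315.9 mol
n/ν → C3H6: 26.35, O2: 35.10; C3H6 is limiting.
O2 consumed = (9/2) × 52.70 = 237.2 mol
O2 remaining = 315.9 − 237.2 = 78.70 mol
mass = 78.70 × 32.00 = 2518 g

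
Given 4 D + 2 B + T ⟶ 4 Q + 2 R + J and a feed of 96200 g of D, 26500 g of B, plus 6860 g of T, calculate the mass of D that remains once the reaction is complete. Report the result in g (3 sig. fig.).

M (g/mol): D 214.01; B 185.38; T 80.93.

35000 g

n(D) = 96200 / 214.01 = 449.5 mol
n(B) = 26500 / 185.38 = 142.9 mol
n(T) = 6860 / 80.93 = 84.76 mol
n/ν for D = 449.5/4 = 112.4
n/ν for B = 142.9/2 = 71.45
n/ν for T = 84.76/1 = 84.76
Smallest n/ν is B → limiting reagent.
D consumed = (4/2) × 142.9 = 285.8 mol
D remaining = 449.5 − 285.8 = 163.7 mol
mass = 163.7 × 214.01 = 35030 g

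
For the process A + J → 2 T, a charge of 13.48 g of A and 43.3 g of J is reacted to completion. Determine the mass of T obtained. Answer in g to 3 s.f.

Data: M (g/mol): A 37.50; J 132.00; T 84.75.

55.6 g

n(A) = 13.48 / 37.50 = 0.3595 mol
n(J) = 43.30 / 132.00 = 0.3280 mol
n/ν → A: 0.3595, J: 0.3280; J is limiting.
n(T) = (2/1) × 0.3280 = 0.6560 mol
mass = 0.6560 × 84.75 = 55.60 g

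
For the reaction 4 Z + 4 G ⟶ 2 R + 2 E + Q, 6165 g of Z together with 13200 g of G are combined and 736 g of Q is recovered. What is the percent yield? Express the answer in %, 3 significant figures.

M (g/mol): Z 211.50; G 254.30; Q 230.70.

43.8 %

n(Z) = 6165 / 211.50 = 29.15 mol
n(G) = 13200 / 254.30 = 51.91 mol
n/ν → Z: 7.288, G: 12.98; Z is limiting.
theoretical n(Q) = (1/4) × 29.15 = 7.288 mol → 1681 g
% yield = 736 / 1681 × 100 = 43.78 %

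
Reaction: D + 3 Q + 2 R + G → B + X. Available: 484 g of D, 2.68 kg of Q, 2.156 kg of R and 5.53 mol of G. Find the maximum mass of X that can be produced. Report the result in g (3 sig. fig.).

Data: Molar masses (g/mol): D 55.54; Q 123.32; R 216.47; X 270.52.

1350 g

n(D) = 484.0 / 55.54 = 8.714 mol
n(Q) = 2.680×1000 / 123.32 = 21.73 mol
n(R) = 2.156×1000 / 216.47 = 9.960 mol
n(G) = 5.530 mol
n/ν for D = 8.714/1 = 8.714
n/ν for Q = 21.73/3 = 7.243
n/ν for R = 9.960/2 = 4.980
n/ν for G = 5.530/1 = 5.530
Smallest n/ν is R → limiting reagent.
n(X) = (1/2) × 9.960 = 4.980 mol
mass = 4.980 × 270.52 = 1347 g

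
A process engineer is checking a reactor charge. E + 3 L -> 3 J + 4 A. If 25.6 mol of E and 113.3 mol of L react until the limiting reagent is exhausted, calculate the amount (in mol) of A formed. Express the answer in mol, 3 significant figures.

102 mol

n(E) = 25.60 mol
n(L) = 113.3 mol
n/ν for E = 25.60/1 = 25.60
n/ν for L = 113.3/3 = 37.77
Smallest n/ν is E → limiting reagent.
n(A) = (4/1) × 25.60 = 102.4 mol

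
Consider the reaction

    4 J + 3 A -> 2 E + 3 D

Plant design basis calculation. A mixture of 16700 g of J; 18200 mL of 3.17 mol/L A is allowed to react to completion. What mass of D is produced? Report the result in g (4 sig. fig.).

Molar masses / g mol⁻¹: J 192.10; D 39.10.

2256 g

n(J) = 16700 / 192.10 = 86.93 mol
n(A) = 3.17 × 18200/1000 = 57.69 mol
n/ν for J = 86.93/4 = 21.73
n/ν for A = 57.69/3 = 19.23
Smallest n/ν is A → limiting reagent.
n(D) = (3/3) × 57.69 = 57.69 mol
mass = 57.69 × 39.10 = 2256 g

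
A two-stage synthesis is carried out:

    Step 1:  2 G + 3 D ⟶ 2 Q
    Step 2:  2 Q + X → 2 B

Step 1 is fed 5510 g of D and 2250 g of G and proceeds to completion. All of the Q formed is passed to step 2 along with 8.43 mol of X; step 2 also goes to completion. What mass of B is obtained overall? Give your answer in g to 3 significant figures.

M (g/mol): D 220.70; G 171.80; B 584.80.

Step 1:
n(D) = 5510 / 220.70 = 24.97 mol
n(G) = 2250 / 171.80 = 13.10 mol
n/ν for D = 24.97/3 = 8.323
n/ν for G = 13.10/2 = 6.550
Smallest n/ν is G → limiting reagent.
n(Q) produced = (2/2) × 13.10 = 13.10 mol
Step 2:
n(Q) available = 13.10 mol
n(X) = 8.430 mol
n/ν for Q = 13.10/2 = 6.550
n/ν for X = 8.430/1 = 8.430
Smallest n/ν is Q → limiting reagent.
n(B) = (2/2) × 13.10 = 13.10 mol
mass = 13.10 × 584.80 = 7661 g

7660 g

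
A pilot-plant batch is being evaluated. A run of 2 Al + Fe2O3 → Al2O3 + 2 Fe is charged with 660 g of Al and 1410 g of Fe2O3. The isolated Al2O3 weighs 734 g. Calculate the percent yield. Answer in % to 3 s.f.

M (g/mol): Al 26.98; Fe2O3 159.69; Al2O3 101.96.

n(Al) = 660.0 / 26.98 = 24.46 mol
n(Fe2O3) = 1410 / 159.69 = 8.830 mol
n/ν for Al = 24.46/2 = 12.23
n/ν for Fe2O3 = 8.830/1 = 8.830
Smallest n/ν is Fe2O3 → limiting reagent.
theoretical n(Al2O3) = (1/1) × 8.830 = 8.830 mol → 900.3 g
% yield = 734 / 900.3 × 100 = 81.53 %

81.5 %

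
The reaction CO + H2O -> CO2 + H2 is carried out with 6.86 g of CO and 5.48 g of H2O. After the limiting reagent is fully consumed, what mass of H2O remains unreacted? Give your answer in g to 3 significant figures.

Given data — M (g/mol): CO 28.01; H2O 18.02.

n(CO) = 6.860 / 28.01 = 0.2449 mol
n(H2O) = 5.480 / 18.02 = 0.3041 mol
n/ν for CO = 0.2449/1 = 0.2449
n/ν for H2O = 0.3041/1 = 0.3041
Smallest n/ν is CO → limiting reagent.
H2O consumed = (1/1) × 0.2449 = 0.2449 mol
H2O remaining = 0.3041 − 0.2449 = 0.05920 mol
mass = 0.05920 × 18.02 = 1.067 g

1.07 g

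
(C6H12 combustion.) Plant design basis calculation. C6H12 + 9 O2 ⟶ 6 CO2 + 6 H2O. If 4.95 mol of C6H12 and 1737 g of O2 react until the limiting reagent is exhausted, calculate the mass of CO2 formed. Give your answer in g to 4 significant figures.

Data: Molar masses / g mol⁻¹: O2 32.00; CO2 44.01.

n(C6H12) = 4.950 mol
n(O2) = 1737 / 32.00 = 54.28 mol
n/ν for C6H12 = 4.950/1 = 4.950
n/ν for O2 = 54.28/9 = 6.031
Smallest n/ν is C6H12 → limiting reagent.
n(CO2) = (6/1) × 4.950 = 29.70 mol
mass = 29.70 × 44.01 = 1307 g

1307 g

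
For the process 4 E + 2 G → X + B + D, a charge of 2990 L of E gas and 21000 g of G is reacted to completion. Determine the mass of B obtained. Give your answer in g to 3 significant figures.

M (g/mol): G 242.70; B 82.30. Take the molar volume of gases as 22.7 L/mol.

n(E) = 2990 / 22.7 = 131.7 mol
n(G) = 21000 / 242.70 = 86.53 mol
n/ν → E: 32.93, G: 43.27; E is limiting.
n(B) = (1/4) × 131.7 = 32.93 mol
mass = 32.93 × 82.30 = 2710 g

2710 g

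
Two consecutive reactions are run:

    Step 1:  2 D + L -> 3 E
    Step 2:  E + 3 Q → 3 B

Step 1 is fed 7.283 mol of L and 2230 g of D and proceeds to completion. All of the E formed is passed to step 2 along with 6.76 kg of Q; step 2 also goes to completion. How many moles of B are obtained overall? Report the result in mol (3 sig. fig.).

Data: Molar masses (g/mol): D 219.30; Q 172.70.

Step 1:
n(L) = 7.283 mol
n(D) = 2230 / 219.30 = 10.17 mol
n/ν for L = 7.283/1 = 7.283
n/ν for D = 10.17/2 = 5.085
Smallest n/ν is D → limiting reagent.
n(E) produced = (3/2) × 10.17 = 15.26 mol
Step 2:
n(E) available = 15.26 mol
n(Q) = 6.760×1000 / 172.70 = 39.14 mol
n/ν for E = 15.26/1 = 15.26
n/ν for Q = 39.14/3 = 13.05
Smallest n/ν is Q → limiting reagent.
n(B) = (3/3) × 39.14 = 39.14 mol

39.1 mol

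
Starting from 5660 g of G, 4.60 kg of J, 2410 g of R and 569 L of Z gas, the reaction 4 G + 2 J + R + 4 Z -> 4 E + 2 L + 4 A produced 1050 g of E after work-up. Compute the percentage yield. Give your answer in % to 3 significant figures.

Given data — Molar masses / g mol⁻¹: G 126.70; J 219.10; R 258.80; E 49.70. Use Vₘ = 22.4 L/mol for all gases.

83.2 %

n(G) = 5660 / 126.70 = 44.67 mol
n(J) = 4.600×1000 / 219.10 = 20.99 mol
n(R) = 2410 / 258.80 = 9.312 mol
n(Z) = 569.0 / 22.4 = 25.40 mol
n/ν for G = 44.67/4 = 11.17
n/ν for J = 20.99/2 = 10.50
n/ν for R = 9.312/1 = 9.312
n/ν for Z = 25.40/4 = 6.350
Smallest n/ν is Z → limiting reagent.
theoretical n(E) = (4/4) × 25.40 = 25.40 mol → 1262 g
% yield = 1050 / 1262 × 100 = 83.20 %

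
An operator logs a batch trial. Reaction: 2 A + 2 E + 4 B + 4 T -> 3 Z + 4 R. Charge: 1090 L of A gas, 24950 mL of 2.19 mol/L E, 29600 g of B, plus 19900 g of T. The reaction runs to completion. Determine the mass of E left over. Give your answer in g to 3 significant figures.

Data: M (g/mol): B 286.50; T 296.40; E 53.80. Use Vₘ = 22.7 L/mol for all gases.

1130 g

n(A) = 1090 / 22.7 = 48.02 mol
n(E) = 2.19 × 24950/1000 = 54.64 mol
n(B) = 29600 / 286.50 = 103.3 mol
n(T) = 19900 / 296.40 = 67.14 mol
n/ν → A: 24.01, E: 27.32, B: 25.83, T: 16.79; T is limiting.
E consumed = (2/4) × 67.14 = 33.57 mol
E remaining = 54.64 − 33.57 = 21.07 mol
mass = 21.07 × 53.80 = 1134 g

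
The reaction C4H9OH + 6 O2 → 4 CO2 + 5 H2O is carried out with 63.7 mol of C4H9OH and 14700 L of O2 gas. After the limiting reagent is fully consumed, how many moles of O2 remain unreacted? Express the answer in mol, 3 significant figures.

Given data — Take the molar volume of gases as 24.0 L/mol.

230 mol

n(C4H9OH) = 63.70 mol
n(O2) = 14700 / 24.0 = 612.5 mol
n/ν for C4H9OH = 63.70/1 = 63.70
n/ν for O2 = 612.5/6 = 102.1
Smallest n/ν is C4H9OH → limiting reagent.
O2 consumed = (6/1) × 63.70 = 382.2 mol
O2 remaining = 612.5 − 382.2 = 230.3 mol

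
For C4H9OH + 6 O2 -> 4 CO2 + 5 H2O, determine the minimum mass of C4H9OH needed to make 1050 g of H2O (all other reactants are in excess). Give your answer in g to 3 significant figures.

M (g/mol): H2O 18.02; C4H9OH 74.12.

n(H2O) = 1050 / 18.02 = 58.27 mol
n(C4H9OH) = (1/5) × 58.27 = 11.65 mol
mass = 11.65 × 74.12 = 863.5 g

864 g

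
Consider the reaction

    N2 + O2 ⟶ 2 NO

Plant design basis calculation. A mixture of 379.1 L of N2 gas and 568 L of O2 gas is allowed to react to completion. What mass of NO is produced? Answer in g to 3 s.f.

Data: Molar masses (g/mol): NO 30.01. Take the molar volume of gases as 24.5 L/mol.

929 g

n(N2) = 379.1 / 24.5 = 15.47 mol
n(O2) = 568.0 / 24.5 = 23.18 mol
n/ν for N2 = 15.47/1 = 15.47
n/ν for O2 = 23.18/1 = 23.18
Smallest n/ν is N2 → limiting reagent.
n(NO) = (2/1) × 15.47 = 30.94 mol
mass = 30.94 × 30.01 = 928.5 g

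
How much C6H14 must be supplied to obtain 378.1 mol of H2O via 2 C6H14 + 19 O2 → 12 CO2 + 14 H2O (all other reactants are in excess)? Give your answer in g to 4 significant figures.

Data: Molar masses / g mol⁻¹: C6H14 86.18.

n(H2O) = 378.1 mol
n(C6H14) = (2/14) × 378.1 = 54.01 mol
mass = 54.01 × 86.18 = 4655 g

4655 g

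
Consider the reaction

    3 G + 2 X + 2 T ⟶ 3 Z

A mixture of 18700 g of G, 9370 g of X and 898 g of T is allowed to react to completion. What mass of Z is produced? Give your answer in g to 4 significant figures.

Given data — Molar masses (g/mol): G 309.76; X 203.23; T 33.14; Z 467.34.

n(G) = 18700 / 309.76 = 60.37 mol
n(X) = 9370 / 203.23 = 46.11 mol
n(T) = 898.0 / 33.14 = 27.10 mol
n/ν → G: 20.12, X: 23.06, T: 13.55; T is limiting.
n(Z) = (3/2) × 27.10 = 40.65 mol
mass = 40.65 × 467.34 = 19000 g

19000 g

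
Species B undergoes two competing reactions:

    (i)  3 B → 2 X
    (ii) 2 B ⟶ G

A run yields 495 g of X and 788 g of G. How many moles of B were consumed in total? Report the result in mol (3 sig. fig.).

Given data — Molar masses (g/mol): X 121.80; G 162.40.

n(X) = 495 / 121.80 = 4.064 mol
n(G) = 788 / 162.40 = 4.852 mol
n(B) via (i) = (3/2)×4.064 = 6.096 mol
n(B) via (ii) = (2/1)×4.852 = 9.704 mol
total n(B) = 6.096 + 9.704 = 15.80 mol

15.8 mol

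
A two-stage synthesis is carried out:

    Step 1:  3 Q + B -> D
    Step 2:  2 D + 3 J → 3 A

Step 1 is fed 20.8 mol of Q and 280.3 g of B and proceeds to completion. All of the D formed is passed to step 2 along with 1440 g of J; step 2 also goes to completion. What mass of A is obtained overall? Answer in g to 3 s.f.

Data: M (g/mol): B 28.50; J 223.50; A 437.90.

Step 1:
n(Q) = 20.80 mol
n(B) = 280.3 / 28.50 = 9.835 mol
n/ν for Q = 20.80/3 = 6.933
n/ν for B = 9.835/1 = 9.835
Smallest n/ν is Q → limiting reagent.
n(D) produced = (1/3) × 20.80 = 6.933 mol
Step 2:
n(D) available = 6.933 mol
n(J) = 1440 / 223.50 = 6.443 mol
n/ν for D = 6.933/2 = 3.467
n/ν for J = 6.443/3 = 2.148
Smallest n/ν is J → limiting reagent.
n(A) = (3/3) × 6.443 = 6.443 mol
mass = 6.443 × 437.90 = 2821 g

2820 g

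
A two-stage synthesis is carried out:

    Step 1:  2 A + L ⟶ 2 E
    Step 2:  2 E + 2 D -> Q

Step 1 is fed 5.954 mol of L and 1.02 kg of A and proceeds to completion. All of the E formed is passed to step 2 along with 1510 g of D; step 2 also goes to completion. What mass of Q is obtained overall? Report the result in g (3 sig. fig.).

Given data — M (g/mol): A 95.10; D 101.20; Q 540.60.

2900 g

Step 1:
n(L) = 5.954 mol
n(A) = 1.020×1000 / 95.10 = 10.73 mol
n/ν → L: 5.954, A: 5.365; A is limiting.
n(E) produced = (2/2) × 10.73 = 10.73 mol
Step 2:
n(E) available = 10.73 mol
n(D) = 1510 / 101.20 = 14.92 mol
n/ν → E: 5.365, D: 7.460; E is limiting.
n(Q) = (1/2) × 10.73 = 5.365 mol
mass = 5.365 × 540.60 = 2900 g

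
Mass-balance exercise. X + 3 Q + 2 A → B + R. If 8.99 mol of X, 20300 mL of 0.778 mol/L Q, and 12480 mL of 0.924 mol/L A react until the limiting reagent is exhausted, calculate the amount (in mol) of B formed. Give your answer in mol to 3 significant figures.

n(X) = 8.990 mol
n(Q) = 0.778 × 20300/1000 = 15.79 mol
n(A) = 0.924 × 12480/1000 = 11.53 mol
n/ν for X = 8.990/1 = 8.990
n/ν for Q = 15.79/3 = 5.263
n/ν for A = 11.53/2 = 5.765
Smallest n/ν is Q → limiting reagent.
n(B) = (1/3) × 15.79 = 5.263 mol

5.26 mol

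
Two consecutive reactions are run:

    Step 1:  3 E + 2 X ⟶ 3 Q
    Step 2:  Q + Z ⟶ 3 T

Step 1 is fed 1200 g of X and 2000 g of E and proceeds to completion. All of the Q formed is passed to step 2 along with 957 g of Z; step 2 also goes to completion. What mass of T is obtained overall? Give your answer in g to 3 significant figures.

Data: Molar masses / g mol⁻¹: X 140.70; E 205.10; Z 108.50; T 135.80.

3590 g

Step 1:
n(X) = 1200 / 140.70 = 8.529 mol
n(E) = 2000 / 205.10 = 9.751 mol
n/ν for X = 8.529/2 = 4.265
n/ν for E = 9.751/3 = 3.250
Smallest n/ν is E → limiting reagent.
n(Q) produced = (3/3) × 9.751 = 9.751 mol
Step 2:
n(Q) available = 9.751 mol
n(Z) = 957.0 / 108.50 = 8.820 mol
n/ν for Q = 9.751/1 = 9.751
n/ν for Z = 8.820/1 = 8.820
Smallest n/ν is Z → limiting reagent.
n(T) = (3/1) × 8.820 = 26.46 mol
mass = 26.46 × 135.80 = 3593 g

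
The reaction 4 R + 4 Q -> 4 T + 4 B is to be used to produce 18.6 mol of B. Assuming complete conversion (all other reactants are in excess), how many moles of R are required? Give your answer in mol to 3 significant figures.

n(B) = 18.60 mol
n(R) = (4/4) × 18.60 = 18.60 mol

18.6 mol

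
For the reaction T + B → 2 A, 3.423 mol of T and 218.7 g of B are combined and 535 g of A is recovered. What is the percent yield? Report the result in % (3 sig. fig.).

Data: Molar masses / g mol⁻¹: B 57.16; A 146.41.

n(T) = 3.423 mol
n(B) = 218.7 / 57.16 = 3.826 mol
n/ν → T: 3.423, B: 3.826; T is limiting.
theoretical n(A) = (2/1) × 3.423 = 6.846 mol → 1002 g
% yield = 535 / 1002 × 100 = 53.39 %

53.4 %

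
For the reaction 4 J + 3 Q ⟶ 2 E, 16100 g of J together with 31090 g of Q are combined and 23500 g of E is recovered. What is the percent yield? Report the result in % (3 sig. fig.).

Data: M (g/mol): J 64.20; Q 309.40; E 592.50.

59.2 %

n(J) = 16100 / 64.20 = 250.8 mol
n(Q) = 31090 / 309.40 = 100.5 mol
n/ν for J = 250.8/4 = 62.70
n/ν for Q = 100.5/3 = 33.50
Smallest n/ν is Q → limiting reagent.
theoretical n(E) = (2/3) × 100.5 = 67.00 mol → 39700 g
% yield = 23500 / 39700 × 100 = 59.19 %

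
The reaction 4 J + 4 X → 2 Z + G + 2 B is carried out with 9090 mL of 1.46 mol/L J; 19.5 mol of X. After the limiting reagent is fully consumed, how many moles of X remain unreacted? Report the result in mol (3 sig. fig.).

6.23 mol

n(J) = 1.46 × 9090/1000 = 13.27 mol
n(X) = 19.50 mol
n/ν → J: 3.318, X: 4.875; J is limiting.
X consumed = (4/4) × 13.27 = 13.27 mol
X remaining = 19.50 − 13.27 = 6.230 mol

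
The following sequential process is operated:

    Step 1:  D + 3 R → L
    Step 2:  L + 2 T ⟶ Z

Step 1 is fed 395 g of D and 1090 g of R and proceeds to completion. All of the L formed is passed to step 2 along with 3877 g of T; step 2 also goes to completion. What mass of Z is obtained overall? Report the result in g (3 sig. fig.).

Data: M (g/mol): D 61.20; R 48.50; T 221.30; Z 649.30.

Step 1:
n(D) = 395.0 / 61.20 = 6.454 mol
n(R) = 1090 / 48.50 = 22.47 mol
n/ν → D: 6.454, R: 7.490; D is limiting.
n(L) produced = (1/1) × 6.454 = 6.454 mol
Step 2:
n(L) available = 6.454 mol
n(T) = 3877 / 221.30 = 17.52 mol
n/ν → L: 6.454, T: 8.760; L is limiting.
n(Z) = (1/1) × 6.454 = 6.454 mol
mass = 6.454 × 649.30 = 4191 g

4190 g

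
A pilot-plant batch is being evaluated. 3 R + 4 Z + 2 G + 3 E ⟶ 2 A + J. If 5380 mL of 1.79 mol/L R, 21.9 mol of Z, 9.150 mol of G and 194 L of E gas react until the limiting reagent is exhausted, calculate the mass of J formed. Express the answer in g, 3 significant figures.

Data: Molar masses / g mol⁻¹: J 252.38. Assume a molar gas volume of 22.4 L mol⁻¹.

n(R) = 1.79 × 5380/1000 = 9.630 mol
n(Z) = 21.90 mol
n(G) = 9.150 mol
n(E) = 194.0 / 22.4 = 8.661 mol
n/ν for R = 9.630/3 = 3.210
n/ν for Z = 21.90/4 = 5.475
n/ν for G = 9.150/2 = 4.575
n/ν for E = 8.661/3 = 2.887
Smallest n/ν is E → limiting reagent.
n(J) = (1/3) × 8.661 = 2.887 mol
mass = 2.887 × 252.38 = 728.6 g

729 g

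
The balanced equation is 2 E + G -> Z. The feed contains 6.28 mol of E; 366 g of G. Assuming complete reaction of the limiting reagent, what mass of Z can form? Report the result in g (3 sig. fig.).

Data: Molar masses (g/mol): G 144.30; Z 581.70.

n(E) = 6.280 mol
n(G) = 366.0 / 144.30 = 2.536 mol
n/ν → E: 3.140, G: 2.536; G is limiting.
n(Z) = (1/1) × 2.536 = 2.536 mol
mass = 2.536 × 581.70 = 1475 g

1480 g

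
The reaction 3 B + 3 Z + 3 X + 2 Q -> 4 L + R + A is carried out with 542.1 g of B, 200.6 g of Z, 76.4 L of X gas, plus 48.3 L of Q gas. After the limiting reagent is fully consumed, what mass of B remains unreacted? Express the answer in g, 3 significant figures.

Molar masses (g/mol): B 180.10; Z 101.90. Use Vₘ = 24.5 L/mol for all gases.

n(B) = 542.1 / 180.10 = 3.010 mol
n(Z) = 200.6 / 101.90 = 1.969 mol
n(X) = 76.40 / 24.5 = 3.118 mol
n(Q) = 48.30 / 24.5 = 1.971 mol
n/ν → B: 1.003, Z: 0.6563, X: 1.039, Q: 0.9855; Z is limiting.
B consumed = (3/3) × 1.969 = 1.969 mol
B remaining = 3.010 − 1.969 = 1.041 mol
mass = 1.041 × 180.10 = 187.5 g

188 g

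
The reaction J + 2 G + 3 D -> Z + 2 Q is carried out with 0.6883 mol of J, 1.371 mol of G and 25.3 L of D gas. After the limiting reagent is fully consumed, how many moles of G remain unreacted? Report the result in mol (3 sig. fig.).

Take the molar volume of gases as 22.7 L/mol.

n(J) = 0.6883 mol
n(G) = 1.371 mol
n(D) = 25.30 / 22.7 = 1.115 mol
n/ν for J = 0.6883/1 = 0.6883
n/ν for G = 1.371/2 = 0.6855
n/ν for D = 1.115/3 = 0.3717
Smallest n/ν is D → limiting reagent.
G consumed = (2/3) × 1.115 = 0.7433 mol
G remaining = 1.371 − 0.7433 = 0.6277 mol

0.628 mol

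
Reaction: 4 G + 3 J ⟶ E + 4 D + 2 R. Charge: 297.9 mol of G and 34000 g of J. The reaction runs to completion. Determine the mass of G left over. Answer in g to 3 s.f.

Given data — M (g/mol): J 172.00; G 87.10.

2990 g

n(G) = 297.9 mol
n(J) = 34000 / 172.00 = 197.7 mol
n/ν → G: 74.48, J: 65.90; J is limiting.
G consumed = (4/3) × 197.7 = 263.6 mol
G remaining = 297.9 − 263.6 = 34.30 mol
mass = 34.30 × 87.10 = 2988 g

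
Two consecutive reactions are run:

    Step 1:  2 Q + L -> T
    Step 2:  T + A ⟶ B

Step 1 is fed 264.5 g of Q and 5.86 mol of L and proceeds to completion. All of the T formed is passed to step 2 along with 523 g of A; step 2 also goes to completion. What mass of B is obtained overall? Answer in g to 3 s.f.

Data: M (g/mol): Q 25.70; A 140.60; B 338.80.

1260 g

Step 1:
n(Q) = 264.5 / 25.70 = 10.29 mol
n(L) = 5.860 mol
n/ν → Q: 5.145, L: 5.860; Q is limiting.
n(T) produced = (1/2) × 10.29 = 5.145 mol
Step 2:
n(T) available = 5.145 mol
n(A) = 523.0 / 140.60 = 3.720 mol
n/ν → T: 5.145, A: 3.720; A is limiting.
n(B) = (1/1) × 3.720 = 3.720 mol
mass = 3.720 × 338.80 = 1260 g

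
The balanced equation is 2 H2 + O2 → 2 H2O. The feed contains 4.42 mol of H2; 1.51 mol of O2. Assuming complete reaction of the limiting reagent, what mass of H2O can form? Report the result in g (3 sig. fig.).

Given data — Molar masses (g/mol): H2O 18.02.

54.4 g

n(H2) = 4.420 mol
n(O2) = 1.510 mol
n/ν for H2 = 4.420/2 = 2.210
n/ν for O2 = 1.510/1 = 1.510
Smallest n/ν is O2 → limiting reagent.
n(H2O) = (2/1) × 1.510 = 3.020 mol
mass = 3.020 × 18.02 = 54.42 g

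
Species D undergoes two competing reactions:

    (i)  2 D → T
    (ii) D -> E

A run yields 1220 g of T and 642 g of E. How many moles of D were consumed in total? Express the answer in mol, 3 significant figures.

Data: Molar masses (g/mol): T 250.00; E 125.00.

14.9 mol

n(T) = 1220 / 250.00 = 4.880 mol
n(E) = 642 / 125.00 = 5.136 mol
n(D) via (i) = (2/1)×4.880 = 9.760 mol
n(D) via (ii) = (1/1)×5.136 = 5.136 mol
total n(D) = 9.760 + 5.136 = 14.90 mol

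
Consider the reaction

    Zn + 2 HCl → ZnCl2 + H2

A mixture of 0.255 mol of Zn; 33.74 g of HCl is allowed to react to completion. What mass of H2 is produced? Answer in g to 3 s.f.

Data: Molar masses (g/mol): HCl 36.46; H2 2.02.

0.515 g

n(Zn) = 0.2550 mol
n(HCl) = 33.74 / 36.46 = 0.9254 mol
n/ν → Zn: 0.2550, HCl: 0.4627; Zn is limiting.
n(H2) = (1/1) × 0.2550 = 0.2550 mol
mass = 0.2550 × 2.02 = 0.5151 g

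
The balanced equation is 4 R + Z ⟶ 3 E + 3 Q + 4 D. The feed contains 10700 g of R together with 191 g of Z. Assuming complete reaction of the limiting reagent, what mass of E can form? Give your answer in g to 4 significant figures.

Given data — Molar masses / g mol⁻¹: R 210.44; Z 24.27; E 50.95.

n(R) = 10700 / 210.44 = 50.85 mol
n(Z) = 191.0 / 24.27 = 7.870 mol
n/ν → R: 12.71, Z: 7.870; Z is limiting.
n(E) = (3/1) × 7.870 = 23.61 mol
mass = 23.61 × 50.95 = 1203 g

1203 g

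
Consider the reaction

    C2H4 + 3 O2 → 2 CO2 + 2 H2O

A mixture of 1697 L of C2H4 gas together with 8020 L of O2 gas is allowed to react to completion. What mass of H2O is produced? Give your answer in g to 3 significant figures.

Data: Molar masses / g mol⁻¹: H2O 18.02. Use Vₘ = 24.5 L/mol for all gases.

2500 g

n(C2H4) = 1697 / 24.5 = 69.27 mol
n(O2) = 8020 / 24.5 = 327.3 mol
n/ν for C2H4 = 69.27/1 = 69.27
n/ν for O2 = 327.3/3 = 109.1
Smallest n/ν is C2H4 → limiting reagent.
n(H2O) = (2/1) × 69.27 = 138.5 mol
mass = 138.5 × 18.02 = 2496 g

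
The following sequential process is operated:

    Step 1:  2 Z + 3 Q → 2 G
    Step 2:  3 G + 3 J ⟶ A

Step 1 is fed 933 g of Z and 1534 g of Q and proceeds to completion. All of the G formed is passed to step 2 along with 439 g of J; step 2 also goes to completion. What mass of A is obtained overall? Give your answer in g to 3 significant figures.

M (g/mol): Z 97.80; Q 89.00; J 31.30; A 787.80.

2510 g

Step 1:
n(Z) = 933.0 / 97.80 = 9.540 mol
n(Q) = 1534 / 89.00 = 17.24 mol
n/ν for Z = 9.540/2 = 4.770
n/ν for Q = 17.24/3 = 5.747
Smallest n/ν is Z → limiting reagent.
n(G) produced = (2/2) × 9.540 = 9.540 mol
Step 2:
n(G) available = 9.540 mol
n(J) = 439.0 / 31.30 = 14.03 mol
n/ν for G = 9.540/3 = 3.180
n/ν for J = 14.03/3 = 4.677
Smallest n/ν is G → limiting reagent.
n(A) = (1/3) × 9.540 = 3.180 mol
mass = 3.180 × 787.80 = 2505 g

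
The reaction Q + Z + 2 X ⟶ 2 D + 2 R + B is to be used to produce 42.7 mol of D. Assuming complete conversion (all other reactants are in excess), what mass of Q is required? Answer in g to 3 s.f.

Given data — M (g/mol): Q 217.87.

n(D) = 42.70 mol
n(Q) = (1/2) × 42.70 = 21.35 mol
mass = 21.35 × 217.87 = 4652 g

4650 g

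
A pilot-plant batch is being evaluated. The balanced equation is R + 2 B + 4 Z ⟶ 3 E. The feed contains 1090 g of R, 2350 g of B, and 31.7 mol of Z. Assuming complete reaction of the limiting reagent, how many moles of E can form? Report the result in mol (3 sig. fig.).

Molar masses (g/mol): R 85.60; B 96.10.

23.8 mol

n(R) = 1090 / 85.60 = 12.73 mol
n(B) = 2350 / 96.10 = 24.45 mol
n(Z) = 31.70 mol
n/ν for R = 12.73/1 = 12.73
n/ν for B = 24.45/2 = 12.23
n/ν for Z = 31.70/4 = 7.925
Smallest n/ν is Z → limiting reagent.
n(E) = (3/4) × 31.70 = 23.78 mol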